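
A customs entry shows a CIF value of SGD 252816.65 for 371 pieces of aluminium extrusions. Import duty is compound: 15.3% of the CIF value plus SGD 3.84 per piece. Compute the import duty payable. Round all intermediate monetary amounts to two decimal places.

Ad valorem component: 252816.65 × 15.3% = 38680.95
Specific component: 371 × 3.84 = 1424.64
Import duty = 38680.95 + 1424.64 = 40105.59

Import duty: SGD 40105.59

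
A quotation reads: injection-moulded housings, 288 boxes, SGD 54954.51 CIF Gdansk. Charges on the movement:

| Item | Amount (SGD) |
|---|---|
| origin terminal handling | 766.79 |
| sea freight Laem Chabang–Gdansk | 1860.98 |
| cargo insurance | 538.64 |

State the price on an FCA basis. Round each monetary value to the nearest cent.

FCA price: SGD 51788.10

From CIF to FCA, the seller no longer bears: origin terminal, freight, insurance.
FCA price = 54954.51 − 766.79 − 1860.98 − 538.64 = 51788.10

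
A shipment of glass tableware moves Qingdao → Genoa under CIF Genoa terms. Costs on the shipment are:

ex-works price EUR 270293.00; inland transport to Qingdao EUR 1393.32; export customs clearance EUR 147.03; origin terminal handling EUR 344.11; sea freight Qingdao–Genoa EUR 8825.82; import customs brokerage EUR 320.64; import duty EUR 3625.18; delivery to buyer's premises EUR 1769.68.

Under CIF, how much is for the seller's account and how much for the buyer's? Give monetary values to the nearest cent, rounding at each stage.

CIF: the seller pays costs through ocean freight and marine insurance to the destination port.
Seller's account: goods 270293.00 + inland to port 1393.32 + export clearance 147.03 + origin terminal 344.11 + freight 8825.82 = 281003.28
Buyer's account: brokerage 320.64 + duty 3625.18 + delivery 1769.68 = 5715.50

Seller: EUR 281003.28; buyer: EUR 5715.50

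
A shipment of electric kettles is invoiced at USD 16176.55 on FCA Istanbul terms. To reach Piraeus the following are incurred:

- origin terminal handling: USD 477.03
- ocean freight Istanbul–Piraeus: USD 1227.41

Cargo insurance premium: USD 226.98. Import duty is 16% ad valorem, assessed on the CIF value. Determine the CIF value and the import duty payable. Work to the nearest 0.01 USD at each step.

CIF = FCA price + pre-shipment costs + freight + insurance
CIF = 16176.55 + 477.03 + 1227.41 + 226.98 = 18107.97
Import duty = 18107.97 × 16% = 2897.28

CIF value: USD 18107.97; import duty: USD 2897.28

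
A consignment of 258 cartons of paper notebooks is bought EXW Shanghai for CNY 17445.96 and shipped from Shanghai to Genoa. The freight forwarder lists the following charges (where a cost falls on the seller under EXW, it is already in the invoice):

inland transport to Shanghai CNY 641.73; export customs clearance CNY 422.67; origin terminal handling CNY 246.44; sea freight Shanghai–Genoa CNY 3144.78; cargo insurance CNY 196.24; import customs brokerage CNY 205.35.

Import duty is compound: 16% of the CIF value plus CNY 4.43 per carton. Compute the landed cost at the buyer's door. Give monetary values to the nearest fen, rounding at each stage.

Total landed cost: CNY 26981.76

EXW: the seller makes goods available at their premises; the buyer bears all onward costs.
CIF value = EXW price + inland to port + export clearance + origin terminal + freight + insurance = 17445.96 + 641.73 + 422.67 + 246.44 + 3144.78 + 196.24 = 22097.82
Ad valorem component: 22097.82 × 16% = 3535.65
Specific component: 258 × 4.43 = 1142.94
Import duty = 3535.65 + 1142.94 = 4678.59
Buyer bears: inland to port 641.73 + export clearance 422.67 + origin terminal 246.44 + freight 3144.78 + insurance 196.24 + brokerage 205.35 + duty 4678.59 = 9535.80
Landed cost = invoice 17445.96 + 9535.80 = 26981.76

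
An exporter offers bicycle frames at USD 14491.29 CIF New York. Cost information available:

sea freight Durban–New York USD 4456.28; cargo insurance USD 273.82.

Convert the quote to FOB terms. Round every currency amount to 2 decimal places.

FOB price: USD 9761.19

From CIF to FOB, the seller no longer bears: freight, insurance.
FOB price = 14491.29 − 4456.28 − 273.82 = 9761.19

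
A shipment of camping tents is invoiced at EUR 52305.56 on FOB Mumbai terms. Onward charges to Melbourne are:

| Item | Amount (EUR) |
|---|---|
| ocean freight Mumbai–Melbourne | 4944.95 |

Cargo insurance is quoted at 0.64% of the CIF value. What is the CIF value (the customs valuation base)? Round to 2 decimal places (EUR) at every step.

Let C be the CIF value. C = FOB price + freight + 0.64% × C
C − 0.64% × C = 52305.56 + 4944.95
0.9936 × C = 57250.51
C = 57250.51 / 0.9936 = 57619.27
Insurance premium = 0.64% × 57619.27 = 368.76

CIF value: EUR 57619.27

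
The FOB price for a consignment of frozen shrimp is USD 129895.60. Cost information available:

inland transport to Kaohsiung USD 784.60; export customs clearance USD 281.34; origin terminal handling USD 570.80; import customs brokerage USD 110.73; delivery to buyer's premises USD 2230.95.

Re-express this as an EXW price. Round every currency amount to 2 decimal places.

Not relevant to the conversion: delivery, brokerage — on the buyer under both terms; not part of either seller's price.
From FOB to EXW, the seller no longer bears: inland to port, export clearance, origin terminal.
EXW price = 129895.60 − 784.60 − 281.34 − 570.80 = 128258.86

EXW price: USD 128258.86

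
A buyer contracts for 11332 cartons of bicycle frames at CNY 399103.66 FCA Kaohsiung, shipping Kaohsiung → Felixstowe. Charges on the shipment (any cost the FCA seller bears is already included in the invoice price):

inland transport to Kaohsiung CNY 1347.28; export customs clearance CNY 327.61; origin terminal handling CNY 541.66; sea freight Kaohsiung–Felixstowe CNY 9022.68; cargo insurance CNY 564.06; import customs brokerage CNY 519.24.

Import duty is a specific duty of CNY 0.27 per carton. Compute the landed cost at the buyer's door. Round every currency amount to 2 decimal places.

Total landed cost: CNY 412810.94

FCA: the seller delivers export-cleared goods to the carrier; the buyer bears costs from that point.
Already in the invoice (seller's account under FCA): inland to port, export clearance — exclude.
CIF value = FCA price + origin terminal + freight + insurance = 399103.66 + 541.66 + 9022.68 + 564.06 = 409232.06
Import duty = 11332 × 0.27 = 3059.64
Buyer bears: origin terminal 541.66 + freight 9022.68 + insurance 564.06 + brokerage 519.24 + duty 3059.64 = 13707.28
Landed cost = invoice 399103.66 + 13707.28 = 412810.94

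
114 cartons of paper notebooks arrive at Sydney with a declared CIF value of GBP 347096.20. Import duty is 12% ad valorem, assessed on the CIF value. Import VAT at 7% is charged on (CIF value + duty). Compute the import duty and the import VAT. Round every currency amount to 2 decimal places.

Import duty = 347096.20 × 12% = 41651.54
VAT base = CIF + duty = 347096.20 + 41651.54 = 388747.74
Import VAT = 388747.74 × 7% = 27212.34

Import duty: GBP 41651.54; import VAT: GBP 27212.34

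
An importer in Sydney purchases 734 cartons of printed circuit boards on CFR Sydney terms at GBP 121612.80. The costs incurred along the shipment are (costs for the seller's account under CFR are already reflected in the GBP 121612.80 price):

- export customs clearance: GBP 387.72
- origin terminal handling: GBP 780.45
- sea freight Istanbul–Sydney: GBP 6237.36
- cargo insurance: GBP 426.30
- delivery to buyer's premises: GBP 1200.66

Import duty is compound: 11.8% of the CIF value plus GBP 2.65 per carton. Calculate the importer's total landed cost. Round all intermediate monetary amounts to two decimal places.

Total landed cost: GBP 139585.47

CFR: the seller pays costs through ocean freight to the destination port, but not insurance.
Already in the invoice (seller's account under CFR): export clearance, origin terminal, freight — exclude.
CIF value = CFR price + insurance = 121612.80 + 426.30 = 122039.10
Ad valorem component: 122039.10 × 11.8% = 14400.61
Specific component: 734 × 2.65 = 1945.10
Import duty = 14400.61 + 1945.10 = 16345.71
Buyer bears: insurance 426.30 + delivery 1200.66 + duty 16345.71 = 17972.67
Landed cost = invoice 121612.80 + 17972.67 = 139585.47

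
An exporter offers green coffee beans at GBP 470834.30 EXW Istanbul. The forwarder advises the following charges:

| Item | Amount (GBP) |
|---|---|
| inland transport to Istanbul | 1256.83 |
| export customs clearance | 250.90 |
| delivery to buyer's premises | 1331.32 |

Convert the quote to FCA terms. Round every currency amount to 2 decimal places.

Not relevant to the conversion: delivery — on the buyer under both terms; not part of either seller's price.
From EXW to FCA, the seller additionally bears: inland to port, export clearance.
FCA price = 470834.30 + 1256.83 + 250.90 = 472342.03

FCA price: GBP 472342.03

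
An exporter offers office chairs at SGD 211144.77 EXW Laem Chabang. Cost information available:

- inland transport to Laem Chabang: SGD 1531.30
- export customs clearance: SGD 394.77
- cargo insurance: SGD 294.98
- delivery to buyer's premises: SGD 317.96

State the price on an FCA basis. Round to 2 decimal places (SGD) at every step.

FCA price: SGD 213070.84

Not relevant to the conversion: insurance, delivery — on the buyer under both terms; not part of either seller's price.
From EXW to FCA, the seller additionally bears: inland to port, export clearance.
FCA price = 211144.77 + 1531.30 + 394.77 = 213070.84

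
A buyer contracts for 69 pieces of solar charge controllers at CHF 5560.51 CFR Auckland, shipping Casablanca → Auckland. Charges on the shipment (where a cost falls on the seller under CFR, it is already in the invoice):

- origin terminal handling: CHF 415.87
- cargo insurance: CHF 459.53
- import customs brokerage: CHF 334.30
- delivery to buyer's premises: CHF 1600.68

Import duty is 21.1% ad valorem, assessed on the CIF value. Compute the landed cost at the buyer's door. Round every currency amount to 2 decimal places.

CFR: the seller pays costs through ocean freight to the destination port, but not insurance.
Already in the invoice (seller's account under CFR): origin terminal — exclude.
CIF value = CFR price + insurance = 5560.51 + 459.53 = 6020.04
Import duty = 6020.04 × 21.1% = 1270.23
Buyer bears: insurance 459.53 + brokerage 334.30 + delivery 1600.68 + duty 1270.23 = 3664.74
Landed cost = invoice 5560.51 + 3664.74 = 9225.25

Total landed cost: CHF 9225.25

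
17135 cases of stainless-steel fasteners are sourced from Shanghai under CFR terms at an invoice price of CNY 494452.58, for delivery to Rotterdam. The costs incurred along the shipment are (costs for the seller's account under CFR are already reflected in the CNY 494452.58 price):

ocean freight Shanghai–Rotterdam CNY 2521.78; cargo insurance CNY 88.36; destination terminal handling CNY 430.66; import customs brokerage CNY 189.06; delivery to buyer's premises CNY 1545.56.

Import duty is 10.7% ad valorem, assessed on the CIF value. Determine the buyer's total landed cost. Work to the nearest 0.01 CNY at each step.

CFR: the seller pays costs through ocean freight to the destination port, but not insurance.
Already in the invoice (seller's account under CFR): freight — exclude.
CIF value = CFR price + insurance = 494452.58 + 88.36 = 494540.94
Import duty = 494540.94 × 10.7% = 52915.88
Buyer bears: insurance 88.36 + destination terminal 430.66 + brokerage 189.06 + delivery 1545.56 + duty 52915.88 = 55169.52
Landed cost = invoice 494452.58 + 55169.52 = 549622.10

Total landed cost: CNY 549622.10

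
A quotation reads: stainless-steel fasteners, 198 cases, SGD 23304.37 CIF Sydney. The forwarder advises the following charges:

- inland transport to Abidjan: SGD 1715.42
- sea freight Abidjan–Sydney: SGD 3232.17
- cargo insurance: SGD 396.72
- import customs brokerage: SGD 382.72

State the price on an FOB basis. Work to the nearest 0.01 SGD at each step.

FOB price: SGD 19675.48

Not relevant to the conversion: inland to port — on the seller under both CIF and FOB; already in the CIF price and stays in the FOB price. brokerage — on the buyer under both terms; not part of either seller's price.
From CIF to FOB, the seller no longer bears: freight, insurance.
FOB price = 23304.37 − 3232.17 − 396.72 = 19675.48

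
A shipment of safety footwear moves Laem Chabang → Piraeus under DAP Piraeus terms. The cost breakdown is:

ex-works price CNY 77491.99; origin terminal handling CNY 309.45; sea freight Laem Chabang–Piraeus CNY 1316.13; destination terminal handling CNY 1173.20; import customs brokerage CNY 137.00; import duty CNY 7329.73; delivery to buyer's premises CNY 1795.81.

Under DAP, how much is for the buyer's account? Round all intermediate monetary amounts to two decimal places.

Buyer's account: CNY 7466.73

DAP: the seller bears all costs to the named destination except import duty and clearance.
Seller's account: goods 77491.99 + origin terminal 309.45 + freight 1316.13 + destination terminal 1173.20 + delivery 1795.81 = 82086.58
Buyer's account: brokerage 137.00 + duty 7329.73 = 7466.73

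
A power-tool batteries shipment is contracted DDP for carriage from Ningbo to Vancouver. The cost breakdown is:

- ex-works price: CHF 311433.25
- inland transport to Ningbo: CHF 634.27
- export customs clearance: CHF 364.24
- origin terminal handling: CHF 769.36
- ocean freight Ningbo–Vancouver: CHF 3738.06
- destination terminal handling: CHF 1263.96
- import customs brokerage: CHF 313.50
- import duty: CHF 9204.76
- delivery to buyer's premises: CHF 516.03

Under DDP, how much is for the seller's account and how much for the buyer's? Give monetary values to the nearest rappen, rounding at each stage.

Seller: CHF 328237.43; buyer: CHF 0.00

DDP: the seller bears all costs including import duty.
Seller's account: goods 311433.25 + inland to port 634.27 + export clearance 364.24 + origin terminal 769.36 + freight 3738.06 + destination terminal 1263.96 + brokerage 313.50 + duty 9204.76 + delivery 516.03 = 328237.43
Buyer's account: 0.00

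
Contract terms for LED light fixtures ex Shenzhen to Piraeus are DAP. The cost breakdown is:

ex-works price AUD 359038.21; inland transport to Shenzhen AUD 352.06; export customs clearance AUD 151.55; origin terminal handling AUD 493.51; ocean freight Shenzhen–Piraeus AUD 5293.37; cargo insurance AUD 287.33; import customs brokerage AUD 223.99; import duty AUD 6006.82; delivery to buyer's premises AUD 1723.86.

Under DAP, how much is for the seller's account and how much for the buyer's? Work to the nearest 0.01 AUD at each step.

Seller: AUD 367339.89; buyer: AUD 6230.81

DAP: the seller bears all costs to the named destination except import duty and clearance.
Seller's account: goods 359038.21 + inland to port 352.06 + export clearance 151.55 + origin terminal 493.51 + freight 5293.37 + insurance 287.33 + delivery 1723.86 = 367339.89
Buyer's account: brokerage 223.99 + duty 6006.82 = 6230.81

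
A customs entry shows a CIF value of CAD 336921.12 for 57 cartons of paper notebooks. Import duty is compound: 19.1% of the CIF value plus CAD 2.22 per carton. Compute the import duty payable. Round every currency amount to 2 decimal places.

Import duty: CAD 64478.47

Ad valorem component: 336921.12 × 19.1% = 64351.93
Specific component: 57 × 2.22 = 126.54
Import duty = 64351.93 + 126.54 = 64478.47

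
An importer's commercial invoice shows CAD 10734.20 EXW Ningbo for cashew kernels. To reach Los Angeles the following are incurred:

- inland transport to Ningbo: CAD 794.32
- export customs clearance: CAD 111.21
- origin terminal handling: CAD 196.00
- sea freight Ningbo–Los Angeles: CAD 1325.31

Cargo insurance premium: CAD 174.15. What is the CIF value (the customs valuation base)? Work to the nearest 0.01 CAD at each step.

CIF value: CAD 13335.19

CIF = EXW price + pre-shipment costs + freight + insurance
CIF = 10734.20 + 794.32 + 111.21 + 196.00 + 1325.31 + 174.15 = 13335.19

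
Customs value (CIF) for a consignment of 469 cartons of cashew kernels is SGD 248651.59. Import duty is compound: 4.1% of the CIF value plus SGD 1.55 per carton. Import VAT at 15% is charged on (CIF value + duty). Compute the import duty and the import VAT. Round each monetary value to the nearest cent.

Import duty: SGD 10921.67; import VAT: SGD 38935.99

Ad valorem component: 248651.59 × 4.1% = 10194.72
Specific component: 469 × 1.55 = 726.95
Import duty = 10194.72 + 726.95 = 10921.67
VAT base = CIF + duty = 248651.59 + 10921.67 = 259573.26
Import VAT = 259573.26 × 15% = 38935.99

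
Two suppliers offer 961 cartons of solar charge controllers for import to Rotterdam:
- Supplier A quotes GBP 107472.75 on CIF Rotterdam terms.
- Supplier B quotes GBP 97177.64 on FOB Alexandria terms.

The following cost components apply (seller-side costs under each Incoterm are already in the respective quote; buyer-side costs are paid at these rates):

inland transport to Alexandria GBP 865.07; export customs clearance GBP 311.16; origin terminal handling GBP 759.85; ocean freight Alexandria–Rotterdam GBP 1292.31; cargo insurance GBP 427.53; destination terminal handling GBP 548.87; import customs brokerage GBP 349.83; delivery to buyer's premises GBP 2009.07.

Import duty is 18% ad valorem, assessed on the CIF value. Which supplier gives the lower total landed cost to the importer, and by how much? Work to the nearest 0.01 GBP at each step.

Supplier A (CIF):
The CIF price already equals the CIF value: 107472.75
Import duty = 107472.75 × 18% = 19345.10
Buyer bears (A): 548.87 + 349.83 + 2009.07 = 2907.77
Landed cost (A) = invoice 107472.75 + 2907.77 + duty 19345.10 = 129725.62
Supplier B (FOB):
CIF value = FOB price + freight + insurance = 97177.64 + 1292.31 + 427.53 = 98897.48
Import duty = 98897.48 × 18% = 17801.55
Buyer bears (B): 1292.31 + 427.53 + 548.87 + 349.83 + 2009.07 = 4627.61
Landed cost (B) = invoice 97177.64 + 4627.61 + duty 17801.55 = 119606.80
Difference = |129725.62 − 119606.80| = 10118.82

Supplier B is cheaper by GBP 10118.82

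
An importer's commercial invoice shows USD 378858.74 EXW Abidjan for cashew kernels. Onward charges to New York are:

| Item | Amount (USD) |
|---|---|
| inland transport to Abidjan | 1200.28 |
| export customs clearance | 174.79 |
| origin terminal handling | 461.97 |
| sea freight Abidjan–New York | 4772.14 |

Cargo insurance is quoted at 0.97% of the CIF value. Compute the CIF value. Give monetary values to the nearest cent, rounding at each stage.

CIF value: USD 389243.58

Let C be the CIF value. C = EXW price + pre-shipment costs + freight + 0.97% × C
C − 0.97% × C = 378858.74 + 1200.28 + 174.79 + 461.97 + 4772.14
0.9903 × C = 385467.92
C = 385467.92 / 0.9903 = 389243.58
Insurance premium = 0.97% × 389243.58 = 3775.66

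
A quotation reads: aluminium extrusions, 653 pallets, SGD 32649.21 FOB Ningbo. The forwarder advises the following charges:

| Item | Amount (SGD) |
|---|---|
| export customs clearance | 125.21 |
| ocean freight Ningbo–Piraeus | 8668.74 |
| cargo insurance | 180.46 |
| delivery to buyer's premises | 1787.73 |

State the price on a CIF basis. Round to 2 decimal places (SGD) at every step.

CIF price: SGD 41498.41

Not relevant to the conversion: export clearance — on the seller under both FOB and CIF; already in the FOB price and stays in the CIF price. delivery — on the buyer under both terms; not part of either seller's price.
From FOB to CIF, the seller additionally bears: freight, insurance.
CIF price = 32649.21 + 8668.74 + 180.46 = 41498.41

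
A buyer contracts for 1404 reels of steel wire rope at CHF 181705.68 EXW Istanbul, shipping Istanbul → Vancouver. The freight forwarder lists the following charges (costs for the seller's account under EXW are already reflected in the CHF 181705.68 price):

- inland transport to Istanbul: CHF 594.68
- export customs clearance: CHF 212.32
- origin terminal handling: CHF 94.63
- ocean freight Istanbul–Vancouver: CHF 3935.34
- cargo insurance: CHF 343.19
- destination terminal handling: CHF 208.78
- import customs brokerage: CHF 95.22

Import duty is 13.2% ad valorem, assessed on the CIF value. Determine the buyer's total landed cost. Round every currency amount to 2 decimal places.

Total landed cost: CHF 211858.77

EXW: the seller makes goods available at their premises; the buyer bears all onward costs.
CIF value = EXW price + inland to port + export clearance + origin terminal + freight + insurance = 181705.68 + 594.68 + 212.32 + 94.63 + 3935.34 + 343.19 = 186885.84
Import duty = 186885.84 × 13.2% = 24668.93
Buyer bears: inland to port 594.68 + export clearance 212.32 + origin terminal 94.63 + freight 3935.34 + insurance 343.19 + destination terminal 208.78 + brokerage 95.22 + duty 24668.93 = 30153.09
Landed cost = invoice 181705.68 + 30153.09 = 211858.77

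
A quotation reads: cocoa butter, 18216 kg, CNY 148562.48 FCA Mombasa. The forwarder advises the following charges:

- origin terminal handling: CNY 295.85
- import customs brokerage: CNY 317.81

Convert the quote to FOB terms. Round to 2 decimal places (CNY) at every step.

Not relevant to the conversion: brokerage — on the buyer under both terms; not part of either seller's price.
From FCA to FOB, the seller additionally bears: origin terminal.
FOB price = 148562.48 + 295.85 = 148858.33

FOB price: CNY 148858.33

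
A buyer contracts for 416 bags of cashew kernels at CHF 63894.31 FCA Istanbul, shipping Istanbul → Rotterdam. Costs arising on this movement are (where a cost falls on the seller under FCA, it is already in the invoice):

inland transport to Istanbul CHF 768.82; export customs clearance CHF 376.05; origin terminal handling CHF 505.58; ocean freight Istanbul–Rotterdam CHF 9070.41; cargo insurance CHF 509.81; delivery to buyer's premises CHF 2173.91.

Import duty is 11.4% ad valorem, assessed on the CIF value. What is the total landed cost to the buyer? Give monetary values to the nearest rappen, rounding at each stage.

FCA: the seller delivers export-cleared goods to the carrier; the buyer bears costs from that point.
Already in the invoice (seller's account under FCA): inland to port, export clearance — exclude.
CIF value = FCA price + origin terminal + freight + insurance = 63894.31 + 505.58 + 9070.41 + 509.81 = 73980.11
Import duty = 73980.11 × 11.4% = 8433.73
Buyer bears: origin terminal 505.58 + freight 9070.41 + insurance 509.81 + delivery 2173.91 + duty 8433.73 = 20693.44
Landed cost = invoice 63894.31 + 20693.44 = 84587.75

Total landed cost: CHF 84587.75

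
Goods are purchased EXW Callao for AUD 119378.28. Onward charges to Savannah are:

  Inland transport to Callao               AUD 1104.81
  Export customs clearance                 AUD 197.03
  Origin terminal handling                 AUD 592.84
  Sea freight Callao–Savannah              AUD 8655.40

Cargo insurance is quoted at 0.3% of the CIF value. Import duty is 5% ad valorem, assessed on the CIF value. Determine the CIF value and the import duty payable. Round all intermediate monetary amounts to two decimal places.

Let C be the CIF value. C = EXW price + pre-shipment costs + freight + 0.3% × C
C − 0.3% × C = 119378.28 + 1104.81 + 197.03 + 592.84 + 8655.40
0.997 × C = 129928.36
C = 129928.36 / 0.997 = 130319.32
Insurance premium = 0.3% × 130319.32 = 390.96
Import duty = 130319.32 × 5% = 6515.97

CIF value: AUD 130319.32; import duty: AUD 6515.97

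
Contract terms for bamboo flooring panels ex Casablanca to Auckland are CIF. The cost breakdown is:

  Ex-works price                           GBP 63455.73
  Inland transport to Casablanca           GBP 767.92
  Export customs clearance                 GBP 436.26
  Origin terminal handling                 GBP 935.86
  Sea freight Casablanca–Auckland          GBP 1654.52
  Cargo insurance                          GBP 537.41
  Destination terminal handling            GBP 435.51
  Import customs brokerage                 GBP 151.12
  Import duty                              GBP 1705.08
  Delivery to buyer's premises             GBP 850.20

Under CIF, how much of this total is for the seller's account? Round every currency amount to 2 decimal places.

Seller's account: GBP 67787.70

CIF: the seller pays costs through ocean freight and marine insurance to the destination port.
Seller's account: goods 63455.73 + inland to port 767.92 + export clearance 436.26 + origin terminal 935.86 + freight 1654.52 + insurance 537.41 = 67787.70
Buyer's account: destination terminal 435.51 + brokerage 151.12 + duty 1705.08 + delivery 850.20 = 3141.91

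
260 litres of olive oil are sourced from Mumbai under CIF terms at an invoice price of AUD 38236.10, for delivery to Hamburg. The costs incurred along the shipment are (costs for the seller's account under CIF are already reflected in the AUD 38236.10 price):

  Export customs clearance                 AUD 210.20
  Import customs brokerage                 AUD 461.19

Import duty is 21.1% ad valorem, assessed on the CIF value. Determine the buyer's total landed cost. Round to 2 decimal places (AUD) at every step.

CIF: the seller pays costs through ocean freight and marine insurance to the destination port.
Already in the invoice (seller's account under CIF): export clearance — exclude.
The CIF price already equals the CIF value: 38236.10
Import duty = 38236.10 × 21.1% = 8067.82
Buyer bears: brokerage 461.19 + duty 8067.82 = 8529.01
Landed cost = invoice 38236.10 + 8529.01 = 46765.11

Total landed cost: AUD 46765.11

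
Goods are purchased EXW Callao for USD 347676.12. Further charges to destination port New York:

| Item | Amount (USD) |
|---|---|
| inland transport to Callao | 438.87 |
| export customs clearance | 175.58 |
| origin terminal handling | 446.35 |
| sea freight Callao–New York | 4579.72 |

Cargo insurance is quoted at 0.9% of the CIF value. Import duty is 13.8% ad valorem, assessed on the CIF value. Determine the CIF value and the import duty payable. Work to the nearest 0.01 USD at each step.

Let C be the CIF value. C = EXW price + pre-shipment costs + freight + 0.9% × C
C − 0.9% × C = 347676.12 + 438.87 + 175.58 + 446.35 + 4579.72
0.991 × C = 353316.64
C = 353316.64 / 0.991 = 356525.37
Insurance premium = 0.9% × 356525.37 = 3208.73
Import duty = 356525.37 × 13.8% = 49200.50

CIF value: USD 356525.37; import duty: USD 49200.50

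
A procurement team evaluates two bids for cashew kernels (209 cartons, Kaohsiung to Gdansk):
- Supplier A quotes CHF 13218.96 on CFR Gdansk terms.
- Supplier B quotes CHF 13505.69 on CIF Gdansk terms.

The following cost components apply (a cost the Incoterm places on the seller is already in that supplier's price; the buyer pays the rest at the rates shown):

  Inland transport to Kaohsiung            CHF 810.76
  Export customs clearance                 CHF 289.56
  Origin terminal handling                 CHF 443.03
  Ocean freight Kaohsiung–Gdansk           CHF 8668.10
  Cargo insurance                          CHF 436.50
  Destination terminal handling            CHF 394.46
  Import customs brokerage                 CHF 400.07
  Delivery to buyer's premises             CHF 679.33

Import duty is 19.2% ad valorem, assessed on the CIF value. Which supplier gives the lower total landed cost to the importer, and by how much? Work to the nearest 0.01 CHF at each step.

Supplier B is cheaper by CHF 178.53

Supplier A (CFR):
CIF value = CFR price + insurance = 13218.96 + 436.50 = 13655.46
Import duty = 13655.46 × 19.2% = 2621.85
Buyer bears (A): 436.50 + 394.46 + 400.07 + 679.33 = 1910.36
Landed cost (A) = invoice 13218.96 + 1910.36 + duty 2621.85 = 17751.17
Supplier B (CIF):
The CIF price already equals the CIF value: 13505.69
Import duty = 13505.69 × 19.2% = 2593.09
Buyer bears (B): 394.46 + 400.07 + 679.33 = 1473.86
Landed cost (B) = invoice 13505.69 + 1473.86 + duty 2593.09 = 17572.64
Difference = |17751.17 − 17572.64| = 178.53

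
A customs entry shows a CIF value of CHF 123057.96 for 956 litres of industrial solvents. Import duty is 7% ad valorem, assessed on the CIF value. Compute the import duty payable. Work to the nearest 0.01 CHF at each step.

Import duty: CHF 8614.06

Import duty = 123057.96 × 7% = 8614.06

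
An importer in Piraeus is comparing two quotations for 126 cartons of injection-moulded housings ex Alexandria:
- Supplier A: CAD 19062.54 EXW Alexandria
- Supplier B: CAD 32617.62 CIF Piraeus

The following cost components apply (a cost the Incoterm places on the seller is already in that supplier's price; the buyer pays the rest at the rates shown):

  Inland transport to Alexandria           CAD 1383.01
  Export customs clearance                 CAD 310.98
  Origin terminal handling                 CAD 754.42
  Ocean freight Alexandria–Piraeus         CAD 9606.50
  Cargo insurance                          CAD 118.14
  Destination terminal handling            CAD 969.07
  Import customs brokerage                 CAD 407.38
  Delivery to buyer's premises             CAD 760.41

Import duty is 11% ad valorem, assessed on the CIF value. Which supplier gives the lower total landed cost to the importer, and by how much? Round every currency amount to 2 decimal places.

Supplier A (EXW):
CIF value = EXW price + inland to port + export clearance + origin terminal + freight + insurance = 19062.54 + 1383.01 + 310.98 + 754.42 + 9606.50 + 118.14 = 31235.59
Import duty = 31235.59 × 11% = 3435.91
Buyer bears (A): 1383.01 + 310.98 + 754.42 + 9606.50 + 118.14 + 969.07 + 407.38 + 760.41 = 14309.91
Landed cost (A) = invoice 19062.54 + 14309.91 + duty 3435.91 = 36808.36
Supplier B (CIF):
The CIF price already equals the CIF value: 32617.62
Import duty = 32617.62 × 11% = 3587.94
Buyer bears (B): 969.07 + 407.38 + 760.41 = 2136.86
Landed cost (B) = invoice 32617.62 + 2136.86 + duty 3587.94 = 38342.42
Difference = |36808.36 − 38342.42| = 1534.06

Supplier A is cheaper by CAD 1534.06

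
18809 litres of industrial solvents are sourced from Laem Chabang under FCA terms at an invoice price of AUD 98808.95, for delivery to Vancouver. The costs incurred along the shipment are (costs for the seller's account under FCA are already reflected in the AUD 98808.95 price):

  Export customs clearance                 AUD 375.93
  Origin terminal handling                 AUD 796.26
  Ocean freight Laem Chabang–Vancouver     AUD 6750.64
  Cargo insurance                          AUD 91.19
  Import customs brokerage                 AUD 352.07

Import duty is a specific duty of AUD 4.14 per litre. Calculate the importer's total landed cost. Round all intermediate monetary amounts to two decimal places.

Total landed cost: AUD 184668.37

FCA: the seller delivers export-cleared goods to the carrier; the buyer bears costs from that point.
Already in the invoice (seller's account under FCA): export clearance — exclude.
CIF value = FCA price + origin terminal + freight + insurance = 98808.95 + 796.26 + 6750.64 + 91.19 = 106447.04
Import duty = 18809 × 4.14 = 77869.26
Buyer bears: origin terminal 796.26 + freight 6750.64 + insurance 91.19 + brokerage 352.07 + duty 77869.26 = 85859.42
Landed cost = invoice 98808.95 + 85859.42 = 184668.37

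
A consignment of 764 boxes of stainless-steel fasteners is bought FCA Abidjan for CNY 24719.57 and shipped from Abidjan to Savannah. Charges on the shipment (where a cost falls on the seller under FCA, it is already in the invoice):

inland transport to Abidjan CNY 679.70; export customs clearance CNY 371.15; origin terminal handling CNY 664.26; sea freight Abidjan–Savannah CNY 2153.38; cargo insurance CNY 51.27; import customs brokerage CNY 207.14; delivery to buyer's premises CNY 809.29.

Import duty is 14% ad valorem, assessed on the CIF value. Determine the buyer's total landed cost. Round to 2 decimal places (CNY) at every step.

Total landed cost: CNY 32467.30

FCA: the seller delivers export-cleared goods to the carrier; the buyer bears costs from that point.
Already in the invoice (seller's account under FCA): inland to port, export clearance — exclude.
CIF value = FCA price + origin terminal + freight + insurance = 24719.57 + 664.26 + 2153.38 + 51.27 = 27588.48
Import duty = 27588.48 × 14% = 3862.39
Buyer bears: origin terminal 664.26 + freight 2153.38 + insurance 51.27 + brokerage 207.14 + delivery 809.29 + duty 3862.39 = 7747.73
Landed cost = invoice 24719.57 + 7747.73 = 32467.30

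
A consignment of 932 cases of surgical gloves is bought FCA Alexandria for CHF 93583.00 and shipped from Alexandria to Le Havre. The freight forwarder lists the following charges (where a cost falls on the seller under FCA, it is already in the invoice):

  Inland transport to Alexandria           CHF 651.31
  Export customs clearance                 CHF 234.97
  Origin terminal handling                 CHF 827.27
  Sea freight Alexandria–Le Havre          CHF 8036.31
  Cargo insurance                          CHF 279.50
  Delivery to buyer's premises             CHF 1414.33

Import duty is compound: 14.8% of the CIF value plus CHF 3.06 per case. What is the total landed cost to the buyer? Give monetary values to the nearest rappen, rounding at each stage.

Total landed cost: CHF 122195.79

FCA: the seller delivers export-cleared goods to the carrier; the buyer bears costs from that point.
Already in the invoice (seller's account under FCA): inland to port, export clearance — exclude.
CIF value = FCA price + origin terminal + freight + insurance = 93583.00 + 827.27 + 8036.31 + 279.50 = 102726.08
Ad valorem component: 102726.08 × 14.8% = 15203.46
Specific component: 932 × 3.06 = 2851.92
Import duty = 15203.46 + 2851.92 = 18055.38
Buyer bears: origin terminal 827.27 + freight 8036.31 + insurance 279.50 + delivery 1414.33 + duty 18055.38 = 28612.79
Landed cost = invoice 93583.00 + 28612.79 = 122195.79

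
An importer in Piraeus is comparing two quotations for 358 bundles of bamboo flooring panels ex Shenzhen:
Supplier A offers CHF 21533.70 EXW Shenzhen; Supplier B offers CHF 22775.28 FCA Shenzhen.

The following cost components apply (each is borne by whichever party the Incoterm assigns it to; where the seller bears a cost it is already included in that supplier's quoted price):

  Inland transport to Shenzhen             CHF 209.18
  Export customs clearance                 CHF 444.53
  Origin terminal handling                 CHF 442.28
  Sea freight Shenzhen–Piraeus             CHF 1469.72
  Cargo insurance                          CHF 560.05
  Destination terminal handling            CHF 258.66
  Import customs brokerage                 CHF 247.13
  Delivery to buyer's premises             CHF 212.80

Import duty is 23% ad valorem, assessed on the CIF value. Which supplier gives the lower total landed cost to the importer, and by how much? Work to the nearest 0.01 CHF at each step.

Supplier A (EXW):
CIF value = EXW price + inland to port + export clearance + origin terminal + freight + insurance = 21533.70 + 209.18 + 444.53 + 442.28 + 1469.72 + 560.05 = 24659.46
Import duty = 24659.46 × 23% = 5671.68
Buyer bears (A): 209.18 + 444.53 + 442.28 + 1469.72 + 560.05 + 258.66 + 247.13 + 212.80 = 3844.35
Landed cost (A) = invoice 21533.70 + 3844.35 + duty 5671.68 = 31049.73
Supplier B (FCA):
CIF value = FCA price + origin terminal + freight + insurance = 22775.28 + 442.28 + 1469.72 + 560.05 = 25247.33
Import duty = 25247.33 × 23% = 5806.89
Buyer bears (B): 442.28 + 1469.72 + 560.05 + 258.66 + 247.13 + 212.80 = 3190.64
Landed cost (B) = invoice 22775.28 + 3190.64 + duty 5806.89 = 31772.81
Difference = |31049.73 − 31772.81| = 723.08

Supplier A is cheaper by CHF 723.08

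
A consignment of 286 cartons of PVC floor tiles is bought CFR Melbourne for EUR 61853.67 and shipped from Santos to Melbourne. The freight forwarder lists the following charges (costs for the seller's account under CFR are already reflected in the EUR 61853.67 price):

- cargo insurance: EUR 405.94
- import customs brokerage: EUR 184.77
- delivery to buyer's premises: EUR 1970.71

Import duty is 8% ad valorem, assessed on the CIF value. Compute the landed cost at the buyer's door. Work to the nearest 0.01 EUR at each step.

CFR: the seller pays costs through ocean freight to the destination port, but not insurance.
CIF value = CFR price + insurance = 61853.67 + 405.94 = 62259.61
Import duty = 62259.61 × 8% = 4980.77
Buyer bears: insurance 405.94 + brokerage 184.77 + delivery 1970.71 + duty 4980.77 = 7542.19
Landed cost = invoice 61853.67 + 7542.19 = 69395.86

Total landed cost: EUR 69395.86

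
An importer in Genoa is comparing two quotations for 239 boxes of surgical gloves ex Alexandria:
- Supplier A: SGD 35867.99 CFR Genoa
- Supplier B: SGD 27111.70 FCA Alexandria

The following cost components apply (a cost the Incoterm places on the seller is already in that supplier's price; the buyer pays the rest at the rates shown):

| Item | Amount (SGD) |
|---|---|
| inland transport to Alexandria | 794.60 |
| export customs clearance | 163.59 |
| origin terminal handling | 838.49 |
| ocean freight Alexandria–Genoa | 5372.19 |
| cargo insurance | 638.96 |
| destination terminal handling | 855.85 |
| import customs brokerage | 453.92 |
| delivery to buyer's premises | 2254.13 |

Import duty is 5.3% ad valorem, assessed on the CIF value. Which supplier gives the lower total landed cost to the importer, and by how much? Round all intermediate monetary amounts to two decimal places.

Supplier A (CFR):
CIF value = CFR price + insurance = 35867.99 + 638.96 = 36506.95
Import duty = 36506.95 × 5.3% = 1934.87
Buyer bears (A): 638.96 + 855.85 + 453.92 + 2254.13 = 4202.86
Landed cost (A) = invoice 35867.99 + 4202.86 + duty 1934.87 = 42005.72
Supplier B (FCA):
CIF value = FCA price + origin terminal + freight + insurance = 27111.70 + 838.49 + 5372.19 + 638.96 = 33961.34
Import duty = 33961.34 × 5.3% = 1799.95
Buyer bears (B): 838.49 + 5372.19 + 638.96 + 855.85 + 453.92 + 2254.13 = 10413.54
Landed cost (B) = invoice 27111.70 + 10413.54 + duty 1799.95 = 39325.19
Difference = |42005.72 − 39325.19| = 2680.53

Supplier B is cheaper by SGD 2680.53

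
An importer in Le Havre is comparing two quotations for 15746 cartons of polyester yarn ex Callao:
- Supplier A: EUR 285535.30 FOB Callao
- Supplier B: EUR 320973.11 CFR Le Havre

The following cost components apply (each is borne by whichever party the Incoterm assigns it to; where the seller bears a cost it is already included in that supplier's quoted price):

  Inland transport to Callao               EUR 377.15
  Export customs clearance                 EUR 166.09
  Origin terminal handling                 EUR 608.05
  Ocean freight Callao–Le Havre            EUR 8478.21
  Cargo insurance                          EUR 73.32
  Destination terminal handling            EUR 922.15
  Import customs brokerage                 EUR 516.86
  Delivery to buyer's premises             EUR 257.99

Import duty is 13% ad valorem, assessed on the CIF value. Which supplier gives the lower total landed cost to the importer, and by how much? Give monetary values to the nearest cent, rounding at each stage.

Supplier A (FOB):
CIF value = FOB price + freight + insurance = 285535.30 + 8478.21 + 73.32 = 294086.83
Import duty = 294086.83 × 13% = 38231.29
Buyer bears (A): 8478.21 + 73.32 + 922.15 + 516.86 + 257.99 = 10248.53
Landed cost (A) = invoice 285535.30 + 10248.53 + duty 38231.29 = 334015.12
Supplier B (CFR):
CIF value = CFR price + insurance = 320973.11 + 73.32 = 321046.43
Import duty = 321046.43 × 13% = 41736.04
Buyer bears (B): 73.32 + 922.15 + 516.86 + 257.99 = 1770.32
Landed cost (B) = invoice 320973.11 + 1770.32 + duty 41736.04 = 364479.47
Difference = |334015.12 − 364479.47| = 30464.35

Supplier A is cheaper by EUR 30464.35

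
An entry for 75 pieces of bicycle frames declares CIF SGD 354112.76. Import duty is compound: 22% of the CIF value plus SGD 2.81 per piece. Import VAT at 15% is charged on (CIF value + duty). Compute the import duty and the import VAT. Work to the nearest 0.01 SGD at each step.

Ad valorem component: 354112.76 × 22% = 77904.81
Specific component: 75 × 2.81 = 210.75
Import duty = 77904.81 + 210.75 = 78115.56
VAT base = CIF + duty = 354112.76 + 78115.56 = 432228.32
Import VAT = 432228.32 × 15% = 64834.25

Import duty: SGD 78115.56; import VAT: SGD 64834.25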